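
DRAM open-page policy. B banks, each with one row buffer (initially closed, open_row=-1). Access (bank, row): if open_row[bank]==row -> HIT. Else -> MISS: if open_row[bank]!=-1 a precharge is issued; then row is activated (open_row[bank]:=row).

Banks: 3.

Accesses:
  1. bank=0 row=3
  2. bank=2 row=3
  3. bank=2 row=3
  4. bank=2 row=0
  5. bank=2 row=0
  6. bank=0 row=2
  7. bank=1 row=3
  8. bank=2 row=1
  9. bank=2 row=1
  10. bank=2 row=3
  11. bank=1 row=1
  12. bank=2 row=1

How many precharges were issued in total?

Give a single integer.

Acc 1: bank0 row3 -> MISS (open row3); precharges=0
Acc 2: bank2 row3 -> MISS (open row3); precharges=0
Acc 3: bank2 row3 -> HIT
Acc 4: bank2 row0 -> MISS (open row0); precharges=1
Acc 5: bank2 row0 -> HIT
Acc 6: bank0 row2 -> MISS (open row2); precharges=2
Acc 7: bank1 row3 -> MISS (open row3); precharges=2
Acc 8: bank2 row1 -> MISS (open row1); precharges=3
Acc 9: bank2 row1 -> HIT
Acc 10: bank2 row3 -> MISS (open row3); precharges=4
Acc 11: bank1 row1 -> MISS (open row1); precharges=5
Acc 12: bank2 row1 -> MISS (open row1); precharges=6

Answer: 6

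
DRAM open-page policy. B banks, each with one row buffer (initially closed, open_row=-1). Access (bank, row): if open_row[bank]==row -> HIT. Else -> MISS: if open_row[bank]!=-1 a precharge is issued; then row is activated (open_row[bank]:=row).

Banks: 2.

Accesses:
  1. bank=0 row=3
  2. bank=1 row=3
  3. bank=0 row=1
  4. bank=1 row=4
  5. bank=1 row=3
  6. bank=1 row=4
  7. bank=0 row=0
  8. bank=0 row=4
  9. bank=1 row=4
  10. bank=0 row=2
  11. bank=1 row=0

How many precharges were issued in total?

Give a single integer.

Acc 1: bank0 row3 -> MISS (open row3); precharges=0
Acc 2: bank1 row3 -> MISS (open row3); precharges=0
Acc 3: bank0 row1 -> MISS (open row1); precharges=1
Acc 4: bank1 row4 -> MISS (open row4); precharges=2
Acc 5: bank1 row3 -> MISS (open row3); precharges=3
Acc 6: bank1 row4 -> MISS (open row4); precharges=4
Acc 7: bank0 row0 -> MISS (open row0); precharges=5
Acc 8: bank0 row4 -> MISS (open row4); precharges=6
Acc 9: bank1 row4 -> HIT
Acc 10: bank0 row2 -> MISS (open row2); precharges=7
Acc 11: bank1 row0 -> MISS (open row0); precharges=8

Answer: 8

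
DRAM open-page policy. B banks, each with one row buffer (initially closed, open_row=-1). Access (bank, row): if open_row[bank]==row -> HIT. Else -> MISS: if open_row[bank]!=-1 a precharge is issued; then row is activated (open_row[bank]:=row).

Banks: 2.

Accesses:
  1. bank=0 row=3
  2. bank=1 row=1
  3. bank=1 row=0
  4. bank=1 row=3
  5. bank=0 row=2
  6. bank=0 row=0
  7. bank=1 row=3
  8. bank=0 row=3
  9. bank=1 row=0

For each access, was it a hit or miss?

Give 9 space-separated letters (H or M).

Answer: M M M M M M H M M

Derivation:
Acc 1: bank0 row3 -> MISS (open row3); precharges=0
Acc 2: bank1 row1 -> MISS (open row1); precharges=0
Acc 3: bank1 row0 -> MISS (open row0); precharges=1
Acc 4: bank1 row3 -> MISS (open row3); precharges=2
Acc 5: bank0 row2 -> MISS (open row2); precharges=3
Acc 6: bank0 row0 -> MISS (open row0); precharges=4
Acc 7: bank1 row3 -> HIT
Acc 8: bank0 row3 -> MISS (open row3); precharges=5
Acc 9: bank1 row0 -> MISS (open row0); precharges=6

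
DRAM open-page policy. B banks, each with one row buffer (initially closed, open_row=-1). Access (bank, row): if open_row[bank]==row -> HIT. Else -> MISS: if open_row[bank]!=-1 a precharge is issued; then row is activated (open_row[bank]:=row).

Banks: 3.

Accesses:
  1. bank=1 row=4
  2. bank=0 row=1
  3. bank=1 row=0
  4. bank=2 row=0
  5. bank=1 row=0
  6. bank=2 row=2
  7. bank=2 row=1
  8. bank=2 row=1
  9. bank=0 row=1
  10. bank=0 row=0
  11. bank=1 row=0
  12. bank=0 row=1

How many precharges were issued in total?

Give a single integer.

Answer: 5

Derivation:
Acc 1: bank1 row4 -> MISS (open row4); precharges=0
Acc 2: bank0 row1 -> MISS (open row1); precharges=0
Acc 3: bank1 row0 -> MISS (open row0); precharges=1
Acc 4: bank2 row0 -> MISS (open row0); precharges=1
Acc 5: bank1 row0 -> HIT
Acc 6: bank2 row2 -> MISS (open row2); precharges=2
Acc 7: bank2 row1 -> MISS (open row1); precharges=3
Acc 8: bank2 row1 -> HIT
Acc 9: bank0 row1 -> HIT
Acc 10: bank0 row0 -> MISS (open row0); precharges=4
Acc 11: bank1 row0 -> HIT
Acc 12: bank0 row1 -> MISS (open row1); precharges=5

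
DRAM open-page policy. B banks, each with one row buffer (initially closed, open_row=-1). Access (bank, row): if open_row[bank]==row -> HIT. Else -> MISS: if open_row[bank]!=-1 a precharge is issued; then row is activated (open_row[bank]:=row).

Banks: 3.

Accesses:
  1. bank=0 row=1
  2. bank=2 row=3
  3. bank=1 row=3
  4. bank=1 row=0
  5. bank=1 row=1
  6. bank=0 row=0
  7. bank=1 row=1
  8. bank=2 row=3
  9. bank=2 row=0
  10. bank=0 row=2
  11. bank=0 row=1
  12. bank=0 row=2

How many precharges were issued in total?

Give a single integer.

Acc 1: bank0 row1 -> MISS (open row1); precharges=0
Acc 2: bank2 row3 -> MISS (open row3); precharges=0
Acc 3: bank1 row3 -> MISS (open row3); precharges=0
Acc 4: bank1 row0 -> MISS (open row0); precharges=1
Acc 5: bank1 row1 -> MISS (open row1); precharges=2
Acc 6: bank0 row0 -> MISS (open row0); precharges=3
Acc 7: bank1 row1 -> HIT
Acc 8: bank2 row3 -> HIT
Acc 9: bank2 row0 -> MISS (open row0); precharges=4
Acc 10: bank0 row2 -> MISS (open row2); precharges=5
Acc 11: bank0 row1 -> MISS (open row1); precharges=6
Acc 12: bank0 row2 -> MISS (open row2); precharges=7

Answer: 7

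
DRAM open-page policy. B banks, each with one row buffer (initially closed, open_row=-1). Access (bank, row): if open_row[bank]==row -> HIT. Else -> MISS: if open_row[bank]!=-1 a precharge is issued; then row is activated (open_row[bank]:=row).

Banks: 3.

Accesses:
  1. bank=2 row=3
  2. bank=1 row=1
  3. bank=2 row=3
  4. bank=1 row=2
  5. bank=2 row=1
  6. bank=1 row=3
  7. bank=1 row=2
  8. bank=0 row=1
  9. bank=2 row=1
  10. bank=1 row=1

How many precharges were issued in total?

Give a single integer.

Answer: 5

Derivation:
Acc 1: bank2 row3 -> MISS (open row3); precharges=0
Acc 2: bank1 row1 -> MISS (open row1); precharges=0
Acc 3: bank2 row3 -> HIT
Acc 4: bank1 row2 -> MISS (open row2); precharges=1
Acc 5: bank2 row1 -> MISS (open row1); precharges=2
Acc 6: bank1 row3 -> MISS (open row3); precharges=3
Acc 7: bank1 row2 -> MISS (open row2); precharges=4
Acc 8: bank0 row1 -> MISS (open row1); precharges=4
Acc 9: bank2 row1 -> HIT
Acc 10: bank1 row1 -> MISS (open row1); precharges=5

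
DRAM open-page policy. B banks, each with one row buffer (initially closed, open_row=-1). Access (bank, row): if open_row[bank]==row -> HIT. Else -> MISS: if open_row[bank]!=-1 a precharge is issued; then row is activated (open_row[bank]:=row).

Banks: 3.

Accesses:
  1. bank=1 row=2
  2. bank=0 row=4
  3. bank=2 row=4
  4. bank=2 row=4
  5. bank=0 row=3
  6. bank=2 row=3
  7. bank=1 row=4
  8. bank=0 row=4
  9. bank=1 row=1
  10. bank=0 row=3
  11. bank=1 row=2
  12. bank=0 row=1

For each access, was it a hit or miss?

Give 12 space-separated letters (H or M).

Acc 1: bank1 row2 -> MISS (open row2); precharges=0
Acc 2: bank0 row4 -> MISS (open row4); precharges=0
Acc 3: bank2 row4 -> MISS (open row4); precharges=0
Acc 4: bank2 row4 -> HIT
Acc 5: bank0 row3 -> MISS (open row3); precharges=1
Acc 6: bank2 row3 -> MISS (open row3); precharges=2
Acc 7: bank1 row4 -> MISS (open row4); precharges=3
Acc 8: bank0 row4 -> MISS (open row4); precharges=4
Acc 9: bank1 row1 -> MISS (open row1); precharges=5
Acc 10: bank0 row3 -> MISS (open row3); precharges=6
Acc 11: bank1 row2 -> MISS (open row2); precharges=7
Acc 12: bank0 row1 -> MISS (open row1); precharges=8

Answer: M M M H M M M M M M M M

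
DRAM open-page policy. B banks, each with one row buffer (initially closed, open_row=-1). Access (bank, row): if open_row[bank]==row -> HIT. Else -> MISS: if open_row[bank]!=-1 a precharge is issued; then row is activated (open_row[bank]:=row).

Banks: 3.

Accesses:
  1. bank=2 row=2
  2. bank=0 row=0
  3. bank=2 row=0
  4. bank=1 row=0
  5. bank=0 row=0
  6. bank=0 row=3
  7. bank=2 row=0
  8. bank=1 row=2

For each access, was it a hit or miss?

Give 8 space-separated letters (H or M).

Answer: M M M M H M H M

Derivation:
Acc 1: bank2 row2 -> MISS (open row2); precharges=0
Acc 2: bank0 row0 -> MISS (open row0); precharges=0
Acc 3: bank2 row0 -> MISS (open row0); precharges=1
Acc 4: bank1 row0 -> MISS (open row0); precharges=1
Acc 5: bank0 row0 -> HIT
Acc 6: bank0 row3 -> MISS (open row3); precharges=2
Acc 7: bank2 row0 -> HIT
Acc 8: bank1 row2 -> MISS (open row2); precharges=3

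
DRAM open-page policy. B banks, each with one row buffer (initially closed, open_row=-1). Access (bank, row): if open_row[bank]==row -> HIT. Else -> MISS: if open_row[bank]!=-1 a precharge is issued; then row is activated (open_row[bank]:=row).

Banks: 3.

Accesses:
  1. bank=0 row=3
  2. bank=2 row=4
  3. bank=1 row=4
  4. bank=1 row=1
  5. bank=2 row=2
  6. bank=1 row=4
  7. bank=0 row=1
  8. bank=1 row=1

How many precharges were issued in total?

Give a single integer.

Acc 1: bank0 row3 -> MISS (open row3); precharges=0
Acc 2: bank2 row4 -> MISS (open row4); precharges=0
Acc 3: bank1 row4 -> MISS (open row4); precharges=0
Acc 4: bank1 row1 -> MISS (open row1); precharges=1
Acc 5: bank2 row2 -> MISS (open row2); precharges=2
Acc 6: bank1 row4 -> MISS (open row4); precharges=3
Acc 7: bank0 row1 -> MISS (open row1); precharges=4
Acc 8: bank1 row1 -> MISS (open row1); precharges=5

Answer: 5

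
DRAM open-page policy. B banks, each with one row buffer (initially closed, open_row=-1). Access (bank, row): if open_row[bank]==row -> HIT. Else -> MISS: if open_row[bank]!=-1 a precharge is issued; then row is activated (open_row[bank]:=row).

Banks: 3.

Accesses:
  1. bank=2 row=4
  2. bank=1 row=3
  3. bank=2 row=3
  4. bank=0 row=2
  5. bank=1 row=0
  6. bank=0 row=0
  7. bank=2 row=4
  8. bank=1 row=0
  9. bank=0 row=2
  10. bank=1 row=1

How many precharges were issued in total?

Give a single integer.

Acc 1: bank2 row4 -> MISS (open row4); precharges=0
Acc 2: bank1 row3 -> MISS (open row3); precharges=0
Acc 3: bank2 row3 -> MISS (open row3); precharges=1
Acc 4: bank0 row2 -> MISS (open row2); precharges=1
Acc 5: bank1 row0 -> MISS (open row0); precharges=2
Acc 6: bank0 row0 -> MISS (open row0); precharges=3
Acc 7: bank2 row4 -> MISS (open row4); precharges=4
Acc 8: bank1 row0 -> HIT
Acc 9: bank0 row2 -> MISS (open row2); precharges=5
Acc 10: bank1 row1 -> MISS (open row1); precharges=6

Answer: 6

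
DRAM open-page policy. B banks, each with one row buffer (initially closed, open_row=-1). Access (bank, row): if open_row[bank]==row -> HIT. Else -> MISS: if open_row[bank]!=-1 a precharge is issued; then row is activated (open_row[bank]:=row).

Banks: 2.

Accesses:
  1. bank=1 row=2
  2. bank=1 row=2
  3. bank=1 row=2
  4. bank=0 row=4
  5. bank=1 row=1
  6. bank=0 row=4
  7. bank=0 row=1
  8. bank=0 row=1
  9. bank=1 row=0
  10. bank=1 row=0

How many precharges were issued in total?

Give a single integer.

Answer: 3

Derivation:
Acc 1: bank1 row2 -> MISS (open row2); precharges=0
Acc 2: bank1 row2 -> HIT
Acc 3: bank1 row2 -> HIT
Acc 4: bank0 row4 -> MISS (open row4); precharges=0
Acc 5: bank1 row1 -> MISS (open row1); precharges=1
Acc 6: bank0 row4 -> HIT
Acc 7: bank0 row1 -> MISS (open row1); precharges=2
Acc 8: bank0 row1 -> HIT
Acc 9: bank1 row0 -> MISS (open row0); precharges=3
Acc 10: bank1 row0 -> HIT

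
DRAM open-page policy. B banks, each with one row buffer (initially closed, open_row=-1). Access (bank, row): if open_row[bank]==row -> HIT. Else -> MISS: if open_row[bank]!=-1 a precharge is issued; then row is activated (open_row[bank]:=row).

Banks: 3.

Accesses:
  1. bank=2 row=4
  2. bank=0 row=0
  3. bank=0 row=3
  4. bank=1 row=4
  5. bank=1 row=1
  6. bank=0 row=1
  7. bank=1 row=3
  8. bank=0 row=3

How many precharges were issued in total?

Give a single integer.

Acc 1: bank2 row4 -> MISS (open row4); precharges=0
Acc 2: bank0 row0 -> MISS (open row0); precharges=0
Acc 3: bank0 row3 -> MISS (open row3); precharges=1
Acc 4: bank1 row4 -> MISS (open row4); precharges=1
Acc 5: bank1 row1 -> MISS (open row1); precharges=2
Acc 6: bank0 row1 -> MISS (open row1); precharges=3
Acc 7: bank1 row3 -> MISS (open row3); precharges=4
Acc 8: bank0 row3 -> MISS (open row3); precharges=5

Answer: 5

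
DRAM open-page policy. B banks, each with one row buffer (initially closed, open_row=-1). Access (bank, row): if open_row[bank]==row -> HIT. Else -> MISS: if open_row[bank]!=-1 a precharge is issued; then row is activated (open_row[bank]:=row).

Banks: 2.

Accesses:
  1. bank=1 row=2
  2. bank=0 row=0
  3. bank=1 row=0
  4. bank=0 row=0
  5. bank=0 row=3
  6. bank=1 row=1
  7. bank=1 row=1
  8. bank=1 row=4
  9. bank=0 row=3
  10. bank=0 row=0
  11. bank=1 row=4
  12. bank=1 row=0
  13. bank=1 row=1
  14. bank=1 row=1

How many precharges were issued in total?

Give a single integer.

Acc 1: bank1 row2 -> MISS (open row2); precharges=0
Acc 2: bank0 row0 -> MISS (open row0); precharges=0
Acc 3: bank1 row0 -> MISS (open row0); precharges=1
Acc 4: bank0 row0 -> HIT
Acc 5: bank0 row3 -> MISS (open row3); precharges=2
Acc 6: bank1 row1 -> MISS (open row1); precharges=3
Acc 7: bank1 row1 -> HIT
Acc 8: bank1 row4 -> MISS (open row4); precharges=4
Acc 9: bank0 row3 -> HIT
Acc 10: bank0 row0 -> MISS (open row0); precharges=5
Acc 11: bank1 row4 -> HIT
Acc 12: bank1 row0 -> MISS (open row0); precharges=6
Acc 13: bank1 row1 -> MISS (open row1); precharges=7
Acc 14: bank1 row1 -> HIT

Answer: 7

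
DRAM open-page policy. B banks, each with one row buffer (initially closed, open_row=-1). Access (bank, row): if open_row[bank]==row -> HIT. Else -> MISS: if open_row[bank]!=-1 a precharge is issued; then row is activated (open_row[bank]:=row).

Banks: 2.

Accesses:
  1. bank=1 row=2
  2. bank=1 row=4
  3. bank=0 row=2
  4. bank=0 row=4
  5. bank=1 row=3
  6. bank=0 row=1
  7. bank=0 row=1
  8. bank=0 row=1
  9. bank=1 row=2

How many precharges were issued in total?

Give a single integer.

Answer: 5

Derivation:
Acc 1: bank1 row2 -> MISS (open row2); precharges=0
Acc 2: bank1 row4 -> MISS (open row4); precharges=1
Acc 3: bank0 row2 -> MISS (open row2); precharges=1
Acc 4: bank0 row4 -> MISS (open row4); precharges=2
Acc 5: bank1 row3 -> MISS (open row3); precharges=3
Acc 6: bank0 row1 -> MISS (open row1); precharges=4
Acc 7: bank0 row1 -> HIT
Acc 8: bank0 row1 -> HIT
Acc 9: bank1 row2 -> MISS (open row2); precharges=5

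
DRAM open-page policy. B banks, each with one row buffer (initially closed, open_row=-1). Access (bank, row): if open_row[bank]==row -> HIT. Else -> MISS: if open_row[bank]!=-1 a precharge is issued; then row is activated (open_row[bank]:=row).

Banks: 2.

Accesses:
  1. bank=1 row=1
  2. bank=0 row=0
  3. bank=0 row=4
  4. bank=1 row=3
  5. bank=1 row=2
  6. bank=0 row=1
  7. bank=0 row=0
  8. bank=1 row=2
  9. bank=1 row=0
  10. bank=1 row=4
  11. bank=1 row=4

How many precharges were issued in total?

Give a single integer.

Answer: 7

Derivation:
Acc 1: bank1 row1 -> MISS (open row1); precharges=0
Acc 2: bank0 row0 -> MISS (open row0); precharges=0
Acc 3: bank0 row4 -> MISS (open row4); precharges=1
Acc 4: bank1 row3 -> MISS (open row3); precharges=2
Acc 5: bank1 row2 -> MISS (open row2); precharges=3
Acc 6: bank0 row1 -> MISS (open row1); precharges=4
Acc 7: bank0 row0 -> MISS (open row0); precharges=5
Acc 8: bank1 row2 -> HIT
Acc 9: bank1 row0 -> MISS (open row0); precharges=6
Acc 10: bank1 row4 -> MISS (open row4); precharges=7
Acc 11: bank1 row4 -> HIT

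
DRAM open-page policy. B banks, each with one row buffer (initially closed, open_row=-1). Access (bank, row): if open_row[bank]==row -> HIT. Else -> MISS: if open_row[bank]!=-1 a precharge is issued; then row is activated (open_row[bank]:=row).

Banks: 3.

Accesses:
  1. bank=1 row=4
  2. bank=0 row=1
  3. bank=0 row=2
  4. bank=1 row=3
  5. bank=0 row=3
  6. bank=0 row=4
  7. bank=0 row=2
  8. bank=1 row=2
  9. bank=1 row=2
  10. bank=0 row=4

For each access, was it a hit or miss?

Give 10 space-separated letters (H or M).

Answer: M M M M M M M M H M

Derivation:
Acc 1: bank1 row4 -> MISS (open row4); precharges=0
Acc 2: bank0 row1 -> MISS (open row1); precharges=0
Acc 3: bank0 row2 -> MISS (open row2); precharges=1
Acc 4: bank1 row3 -> MISS (open row3); precharges=2
Acc 5: bank0 row3 -> MISS (open row3); precharges=3
Acc 6: bank0 row4 -> MISS (open row4); precharges=4
Acc 7: bank0 row2 -> MISS (open row2); precharges=5
Acc 8: bank1 row2 -> MISS (open row2); precharges=6
Acc 9: bank1 row2 -> HIT
Acc 10: bank0 row4 -> MISS (open row4); precharges=7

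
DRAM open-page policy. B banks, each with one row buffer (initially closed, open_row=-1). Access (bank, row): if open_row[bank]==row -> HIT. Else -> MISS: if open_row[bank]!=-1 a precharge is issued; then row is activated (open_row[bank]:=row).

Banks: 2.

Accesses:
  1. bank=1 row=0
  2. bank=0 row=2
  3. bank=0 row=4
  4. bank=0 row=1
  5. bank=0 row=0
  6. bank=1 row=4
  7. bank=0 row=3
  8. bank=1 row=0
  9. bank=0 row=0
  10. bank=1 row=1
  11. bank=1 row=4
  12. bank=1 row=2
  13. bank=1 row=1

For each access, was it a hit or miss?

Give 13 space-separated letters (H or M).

Answer: M M M M M M M M M M M M M

Derivation:
Acc 1: bank1 row0 -> MISS (open row0); precharges=0
Acc 2: bank0 row2 -> MISS (open row2); precharges=0
Acc 3: bank0 row4 -> MISS (open row4); precharges=1
Acc 4: bank0 row1 -> MISS (open row1); precharges=2
Acc 5: bank0 row0 -> MISS (open row0); precharges=3
Acc 6: bank1 row4 -> MISS (open row4); precharges=4
Acc 7: bank0 row3 -> MISS (open row3); precharges=5
Acc 8: bank1 row0 -> MISS (open row0); precharges=6
Acc 9: bank0 row0 -> MISS (open row0); precharges=7
Acc 10: bank1 row1 -> MISS (open row1); precharges=8
Acc 11: bank1 row4 -> MISS (open row4); precharges=9
Acc 12: bank1 row2 -> MISS (open row2); precharges=10
Acc 13: bank1 row1 -> MISS (open row1); precharges=11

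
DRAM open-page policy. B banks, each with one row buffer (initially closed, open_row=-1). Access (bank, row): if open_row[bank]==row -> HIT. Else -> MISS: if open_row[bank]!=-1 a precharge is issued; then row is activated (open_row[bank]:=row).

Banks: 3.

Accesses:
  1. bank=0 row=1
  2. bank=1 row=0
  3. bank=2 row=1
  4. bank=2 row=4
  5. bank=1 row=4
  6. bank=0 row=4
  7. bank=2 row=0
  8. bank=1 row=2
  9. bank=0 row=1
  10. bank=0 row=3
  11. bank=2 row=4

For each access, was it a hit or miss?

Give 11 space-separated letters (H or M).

Acc 1: bank0 row1 -> MISS (open row1); precharges=0
Acc 2: bank1 row0 -> MISS (open row0); precharges=0
Acc 3: bank2 row1 -> MISS (open row1); precharges=0
Acc 4: bank2 row4 -> MISS (open row4); precharges=1
Acc 5: bank1 row4 -> MISS (open row4); precharges=2
Acc 6: bank0 row4 -> MISS (open row4); precharges=3
Acc 7: bank2 row0 -> MISS (open row0); precharges=4
Acc 8: bank1 row2 -> MISS (open row2); precharges=5
Acc 9: bank0 row1 -> MISS (open row1); precharges=6
Acc 10: bank0 row3 -> MISS (open row3); precharges=7
Acc 11: bank2 row4 -> MISS (open row4); precharges=8

Answer: M M M M M M M M M M M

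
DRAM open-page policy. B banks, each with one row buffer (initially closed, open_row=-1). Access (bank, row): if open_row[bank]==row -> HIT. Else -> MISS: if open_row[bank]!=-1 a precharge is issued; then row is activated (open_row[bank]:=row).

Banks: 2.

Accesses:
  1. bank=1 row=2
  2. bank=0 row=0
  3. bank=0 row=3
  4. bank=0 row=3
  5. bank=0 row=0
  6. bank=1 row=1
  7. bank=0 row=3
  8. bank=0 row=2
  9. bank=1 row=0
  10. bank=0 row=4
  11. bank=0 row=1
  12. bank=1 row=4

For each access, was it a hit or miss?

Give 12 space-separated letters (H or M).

Answer: M M M H M M M M M M M M

Derivation:
Acc 1: bank1 row2 -> MISS (open row2); precharges=0
Acc 2: bank0 row0 -> MISS (open row0); precharges=0
Acc 3: bank0 row3 -> MISS (open row3); precharges=1
Acc 4: bank0 row3 -> HIT
Acc 5: bank0 row0 -> MISS (open row0); precharges=2
Acc 6: bank1 row1 -> MISS (open row1); precharges=3
Acc 7: bank0 row3 -> MISS (open row3); precharges=4
Acc 8: bank0 row2 -> MISS (open row2); precharges=5
Acc 9: bank1 row0 -> MISS (open row0); precharges=6
Acc 10: bank0 row4 -> MISS (open row4); precharges=7
Acc 11: bank0 row1 -> MISS (open row1); precharges=8
Acc 12: bank1 row4 -> MISS (open row4); precharges=9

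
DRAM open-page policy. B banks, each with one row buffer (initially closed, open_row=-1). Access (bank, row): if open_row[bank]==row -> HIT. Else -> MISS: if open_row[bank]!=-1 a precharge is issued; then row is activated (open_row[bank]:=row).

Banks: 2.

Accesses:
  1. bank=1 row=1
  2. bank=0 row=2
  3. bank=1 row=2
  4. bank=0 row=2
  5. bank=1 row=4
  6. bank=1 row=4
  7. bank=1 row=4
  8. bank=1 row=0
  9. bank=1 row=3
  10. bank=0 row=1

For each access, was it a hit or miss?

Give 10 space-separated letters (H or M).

Acc 1: bank1 row1 -> MISS (open row1); precharges=0
Acc 2: bank0 row2 -> MISS (open row2); precharges=0
Acc 3: bank1 row2 -> MISS (open row2); precharges=1
Acc 4: bank0 row2 -> HIT
Acc 5: bank1 row4 -> MISS (open row4); precharges=2
Acc 6: bank1 row4 -> HIT
Acc 7: bank1 row4 -> HIT
Acc 8: bank1 row0 -> MISS (open row0); precharges=3
Acc 9: bank1 row3 -> MISS (open row3); precharges=4
Acc 10: bank0 row1 -> MISS (open row1); precharges=5

Answer: M M M H M H H M M M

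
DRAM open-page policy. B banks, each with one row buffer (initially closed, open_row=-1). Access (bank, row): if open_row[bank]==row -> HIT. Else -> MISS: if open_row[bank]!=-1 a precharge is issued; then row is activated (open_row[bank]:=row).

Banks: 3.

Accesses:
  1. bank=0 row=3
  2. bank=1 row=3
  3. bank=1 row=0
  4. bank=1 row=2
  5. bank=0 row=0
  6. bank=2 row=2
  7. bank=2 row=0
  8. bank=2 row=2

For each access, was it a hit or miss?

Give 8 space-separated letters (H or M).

Answer: M M M M M M M M

Derivation:
Acc 1: bank0 row3 -> MISS (open row3); precharges=0
Acc 2: bank1 row3 -> MISS (open row3); precharges=0
Acc 3: bank1 row0 -> MISS (open row0); precharges=1
Acc 4: bank1 row2 -> MISS (open row2); precharges=2
Acc 5: bank0 row0 -> MISS (open row0); precharges=3
Acc 6: bank2 row2 -> MISS (open row2); precharges=3
Acc 7: bank2 row0 -> MISS (open row0); precharges=4
Acc 8: bank2 row2 -> MISS (open row2); precharges=5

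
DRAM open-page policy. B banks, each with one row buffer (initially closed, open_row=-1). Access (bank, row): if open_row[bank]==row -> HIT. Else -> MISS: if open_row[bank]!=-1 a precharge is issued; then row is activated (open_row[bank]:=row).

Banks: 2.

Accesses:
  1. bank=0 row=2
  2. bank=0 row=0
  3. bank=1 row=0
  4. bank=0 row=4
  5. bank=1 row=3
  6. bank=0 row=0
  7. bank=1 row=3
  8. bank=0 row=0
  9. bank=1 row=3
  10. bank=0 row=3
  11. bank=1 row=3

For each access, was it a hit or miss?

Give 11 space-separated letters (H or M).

Answer: M M M M M M H H H M H

Derivation:
Acc 1: bank0 row2 -> MISS (open row2); precharges=0
Acc 2: bank0 row0 -> MISS (open row0); precharges=1
Acc 3: bank1 row0 -> MISS (open row0); precharges=1
Acc 4: bank0 row4 -> MISS (open row4); precharges=2
Acc 5: bank1 row3 -> MISS (open row3); precharges=3
Acc 6: bank0 row0 -> MISS (open row0); precharges=4
Acc 7: bank1 row3 -> HIT
Acc 8: bank0 row0 -> HIT
Acc 9: bank1 row3 -> HIT
Acc 10: bank0 row3 -> MISS (open row3); precharges=5
Acc 11: bank1 row3 -> HIT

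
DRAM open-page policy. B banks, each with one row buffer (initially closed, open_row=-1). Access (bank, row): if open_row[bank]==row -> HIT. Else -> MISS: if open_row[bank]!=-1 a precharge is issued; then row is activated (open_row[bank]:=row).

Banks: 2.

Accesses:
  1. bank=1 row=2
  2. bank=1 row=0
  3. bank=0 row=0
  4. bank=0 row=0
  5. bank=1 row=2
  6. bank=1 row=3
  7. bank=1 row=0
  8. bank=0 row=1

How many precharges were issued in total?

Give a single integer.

Acc 1: bank1 row2 -> MISS (open row2); precharges=0
Acc 2: bank1 row0 -> MISS (open row0); precharges=1
Acc 3: bank0 row0 -> MISS (open row0); precharges=1
Acc 4: bank0 row0 -> HIT
Acc 5: bank1 row2 -> MISS (open row2); precharges=2
Acc 6: bank1 row3 -> MISS (open row3); precharges=3
Acc 7: bank1 row0 -> MISS (open row0); precharges=4
Acc 8: bank0 row1 -> MISS (open row1); precharges=5

Answer: 5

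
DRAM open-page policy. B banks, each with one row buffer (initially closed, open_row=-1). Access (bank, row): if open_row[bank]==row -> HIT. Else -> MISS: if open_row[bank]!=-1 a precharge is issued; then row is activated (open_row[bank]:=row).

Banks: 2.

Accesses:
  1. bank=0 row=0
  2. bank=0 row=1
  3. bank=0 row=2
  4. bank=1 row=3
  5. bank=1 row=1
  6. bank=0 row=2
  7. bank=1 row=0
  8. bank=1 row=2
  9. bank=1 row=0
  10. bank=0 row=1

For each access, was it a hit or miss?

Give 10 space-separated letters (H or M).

Acc 1: bank0 row0 -> MISS (open row0); precharges=0
Acc 2: bank0 row1 -> MISS (open row1); precharges=1
Acc 3: bank0 row2 -> MISS (open row2); precharges=2
Acc 4: bank1 row3 -> MISS (open row3); precharges=2
Acc 5: bank1 row1 -> MISS (open row1); precharges=3
Acc 6: bank0 row2 -> HIT
Acc 7: bank1 row0 -> MISS (open row0); precharges=4
Acc 8: bank1 row2 -> MISS (open row2); precharges=5
Acc 9: bank1 row0 -> MISS (open row0); precharges=6
Acc 10: bank0 row1 -> MISS (open row1); precharges=7

Answer: M M M M M H M M M M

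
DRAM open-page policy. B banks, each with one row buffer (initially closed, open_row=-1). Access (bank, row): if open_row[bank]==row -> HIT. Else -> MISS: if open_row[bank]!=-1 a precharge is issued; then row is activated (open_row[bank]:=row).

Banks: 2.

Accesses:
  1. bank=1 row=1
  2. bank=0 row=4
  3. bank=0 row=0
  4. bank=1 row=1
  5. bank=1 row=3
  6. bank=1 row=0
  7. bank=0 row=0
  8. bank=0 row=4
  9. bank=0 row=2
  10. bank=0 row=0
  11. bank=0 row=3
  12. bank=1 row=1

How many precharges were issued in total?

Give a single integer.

Acc 1: bank1 row1 -> MISS (open row1); precharges=0
Acc 2: bank0 row4 -> MISS (open row4); precharges=0
Acc 3: bank0 row0 -> MISS (open row0); precharges=1
Acc 4: bank1 row1 -> HIT
Acc 5: bank1 row3 -> MISS (open row3); precharges=2
Acc 6: bank1 row0 -> MISS (open row0); precharges=3
Acc 7: bank0 row0 -> HIT
Acc 8: bank0 row4 -> MISS (open row4); precharges=4
Acc 9: bank0 row2 -> MISS (open row2); precharges=5
Acc 10: bank0 row0 -> MISS (open row0); precharges=6
Acc 11: bank0 row3 -> MISS (open row3); precharges=7
Acc 12: bank1 row1 -> MISS (open row1); precharges=8

Answer: 8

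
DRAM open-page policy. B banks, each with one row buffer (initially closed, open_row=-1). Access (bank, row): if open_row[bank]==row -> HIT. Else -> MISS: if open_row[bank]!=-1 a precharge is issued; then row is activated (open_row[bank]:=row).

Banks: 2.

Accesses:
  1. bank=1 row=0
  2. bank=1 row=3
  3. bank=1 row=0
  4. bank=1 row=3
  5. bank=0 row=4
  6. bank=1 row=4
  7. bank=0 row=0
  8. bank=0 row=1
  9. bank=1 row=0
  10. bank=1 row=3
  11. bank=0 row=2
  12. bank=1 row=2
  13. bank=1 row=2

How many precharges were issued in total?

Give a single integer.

Acc 1: bank1 row0 -> MISS (open row0); precharges=0
Acc 2: bank1 row3 -> MISS (open row3); precharges=1
Acc 3: bank1 row0 -> MISS (open row0); precharges=2
Acc 4: bank1 row3 -> MISS (open row3); precharges=3
Acc 5: bank0 row4 -> MISS (open row4); precharges=3
Acc 6: bank1 row4 -> MISS (open row4); precharges=4
Acc 7: bank0 row0 -> MISS (open row0); precharges=5
Acc 8: bank0 row1 -> MISS (open row1); precharges=6
Acc 9: bank1 row0 -> MISS (open row0); precharges=7
Acc 10: bank1 row3 -> MISS (open row3); precharges=8
Acc 11: bank0 row2 -> MISS (open row2); precharges=9
Acc 12: bank1 row2 -> MISS (open row2); precharges=10
Acc 13: bank1 row2 -> HIT

Answer: 10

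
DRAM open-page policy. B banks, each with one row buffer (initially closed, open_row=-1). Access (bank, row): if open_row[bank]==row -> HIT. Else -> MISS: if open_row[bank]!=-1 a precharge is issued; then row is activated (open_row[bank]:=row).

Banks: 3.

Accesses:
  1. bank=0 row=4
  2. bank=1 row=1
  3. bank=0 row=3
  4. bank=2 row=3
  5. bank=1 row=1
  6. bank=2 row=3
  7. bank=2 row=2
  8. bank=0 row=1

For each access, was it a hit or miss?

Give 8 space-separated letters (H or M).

Acc 1: bank0 row4 -> MISS (open row4); precharges=0
Acc 2: bank1 row1 -> MISS (open row1); precharges=0
Acc 3: bank0 row3 -> MISS (open row3); precharges=1
Acc 4: bank2 row3 -> MISS (open row3); precharges=1
Acc 5: bank1 row1 -> HIT
Acc 6: bank2 row3 -> HIT
Acc 7: bank2 row2 -> MISS (open row2); precharges=2
Acc 8: bank0 row1 -> MISS (open row1); precharges=3

Answer: M M M M H H M M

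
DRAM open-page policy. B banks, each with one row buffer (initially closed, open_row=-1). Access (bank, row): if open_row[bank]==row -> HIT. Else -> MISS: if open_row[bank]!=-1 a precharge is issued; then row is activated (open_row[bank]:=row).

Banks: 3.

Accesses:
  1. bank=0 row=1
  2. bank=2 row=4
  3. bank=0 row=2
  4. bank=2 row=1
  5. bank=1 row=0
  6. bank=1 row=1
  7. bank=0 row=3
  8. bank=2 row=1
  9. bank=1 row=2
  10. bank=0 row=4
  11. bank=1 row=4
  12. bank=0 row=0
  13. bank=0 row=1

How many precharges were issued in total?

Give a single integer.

Answer: 9

Derivation:
Acc 1: bank0 row1 -> MISS (open row1); precharges=0
Acc 2: bank2 row4 -> MISS (open row4); precharges=0
Acc 3: bank0 row2 -> MISS (open row2); precharges=1
Acc 4: bank2 row1 -> MISS (open row1); precharges=2
Acc 5: bank1 row0 -> MISS (open row0); precharges=2
Acc 6: bank1 row1 -> MISS (open row1); precharges=3
Acc 7: bank0 row3 -> MISS (open row3); precharges=4
Acc 8: bank2 row1 -> HIT
Acc 9: bank1 row2 -> MISS (open row2); precharges=5
Acc 10: bank0 row4 -> MISS (open row4); precharges=6
Acc 11: bank1 row4 -> MISS (open row4); precharges=7
Acc 12: bank0 row0 -> MISS (open row0); precharges=8
Acc 13: bank0 row1 -> MISS (open row1); precharges=9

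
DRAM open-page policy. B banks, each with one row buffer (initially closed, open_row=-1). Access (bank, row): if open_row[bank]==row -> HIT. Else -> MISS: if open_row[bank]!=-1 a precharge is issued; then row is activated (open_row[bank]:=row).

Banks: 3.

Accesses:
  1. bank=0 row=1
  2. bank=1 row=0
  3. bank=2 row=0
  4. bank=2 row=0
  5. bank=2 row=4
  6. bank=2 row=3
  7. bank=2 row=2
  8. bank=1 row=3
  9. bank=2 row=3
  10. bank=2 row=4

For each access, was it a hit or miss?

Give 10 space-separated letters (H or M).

Acc 1: bank0 row1 -> MISS (open row1); precharges=0
Acc 2: bank1 row0 -> MISS (open row0); precharges=0
Acc 3: bank2 row0 -> MISS (open row0); precharges=0
Acc 4: bank2 row0 -> HIT
Acc 5: bank2 row4 -> MISS (open row4); precharges=1
Acc 6: bank2 row3 -> MISS (open row3); precharges=2
Acc 7: bank2 row2 -> MISS (open row2); precharges=3
Acc 8: bank1 row3 -> MISS (open row3); precharges=4
Acc 9: bank2 row3 -> MISS (open row3); precharges=5
Acc 10: bank2 row4 -> MISS (open row4); precharges=6

Answer: M M M H M M M M M M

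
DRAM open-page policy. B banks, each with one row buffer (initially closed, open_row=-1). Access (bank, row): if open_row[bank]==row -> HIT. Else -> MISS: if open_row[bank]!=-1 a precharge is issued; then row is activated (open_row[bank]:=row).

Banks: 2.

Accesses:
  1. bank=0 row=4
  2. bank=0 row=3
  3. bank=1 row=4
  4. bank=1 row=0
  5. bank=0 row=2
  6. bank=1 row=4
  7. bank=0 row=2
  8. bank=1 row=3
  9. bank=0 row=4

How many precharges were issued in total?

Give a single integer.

Answer: 6

Derivation:
Acc 1: bank0 row4 -> MISS (open row4); precharges=0
Acc 2: bank0 row3 -> MISS (open row3); precharges=1
Acc 3: bank1 row4 -> MISS (open row4); precharges=1
Acc 4: bank1 row0 -> MISS (open row0); precharges=2
Acc 5: bank0 row2 -> MISS (open row2); precharges=3
Acc 6: bank1 row4 -> MISS (open row4); precharges=4
Acc 7: bank0 row2 -> HIT
Acc 8: bank1 row3 -> MISS (open row3); precharges=5
Acc 9: bank0 row4 -> MISS (open row4); precharges=6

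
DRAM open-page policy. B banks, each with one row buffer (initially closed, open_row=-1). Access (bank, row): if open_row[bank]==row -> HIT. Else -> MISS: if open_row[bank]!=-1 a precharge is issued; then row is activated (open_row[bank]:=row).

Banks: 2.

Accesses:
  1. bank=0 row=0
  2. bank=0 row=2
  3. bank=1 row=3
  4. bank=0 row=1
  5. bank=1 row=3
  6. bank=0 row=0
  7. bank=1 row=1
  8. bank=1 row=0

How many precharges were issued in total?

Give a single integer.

Acc 1: bank0 row0 -> MISS (open row0); precharges=0
Acc 2: bank0 row2 -> MISS (open row2); precharges=1
Acc 3: bank1 row3 -> MISS (open row3); precharges=1
Acc 4: bank0 row1 -> MISS (open row1); precharges=2
Acc 5: bank1 row3 -> HIT
Acc 6: bank0 row0 -> MISS (open row0); precharges=3
Acc 7: bank1 row1 -> MISS (open row1); precharges=4
Acc 8: bank1 row0 -> MISS (open row0); precharges=5

Answer: 5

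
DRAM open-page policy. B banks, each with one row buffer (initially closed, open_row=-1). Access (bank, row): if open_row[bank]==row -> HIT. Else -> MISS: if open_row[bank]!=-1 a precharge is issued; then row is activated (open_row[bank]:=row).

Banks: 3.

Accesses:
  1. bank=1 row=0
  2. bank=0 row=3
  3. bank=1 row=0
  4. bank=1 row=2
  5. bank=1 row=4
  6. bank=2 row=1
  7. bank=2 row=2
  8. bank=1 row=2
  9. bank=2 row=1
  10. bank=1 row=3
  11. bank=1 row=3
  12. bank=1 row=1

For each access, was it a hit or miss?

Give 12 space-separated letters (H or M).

Acc 1: bank1 row0 -> MISS (open row0); precharges=0
Acc 2: bank0 row3 -> MISS (open row3); precharges=0
Acc 3: bank1 row0 -> HIT
Acc 4: bank1 row2 -> MISS (open row2); precharges=1
Acc 5: bank1 row4 -> MISS (open row4); precharges=2
Acc 6: bank2 row1 -> MISS (open row1); precharges=2
Acc 7: bank2 row2 -> MISS (open row2); precharges=3
Acc 8: bank1 row2 -> MISS (open row2); precharges=4
Acc 9: bank2 row1 -> MISS (open row1); precharges=5
Acc 10: bank1 row3 -> MISS (open row3); precharges=6
Acc 11: bank1 row3 -> HIT
Acc 12: bank1 row1 -> MISS (open row1); precharges=7

Answer: M M H M M M M M M M H M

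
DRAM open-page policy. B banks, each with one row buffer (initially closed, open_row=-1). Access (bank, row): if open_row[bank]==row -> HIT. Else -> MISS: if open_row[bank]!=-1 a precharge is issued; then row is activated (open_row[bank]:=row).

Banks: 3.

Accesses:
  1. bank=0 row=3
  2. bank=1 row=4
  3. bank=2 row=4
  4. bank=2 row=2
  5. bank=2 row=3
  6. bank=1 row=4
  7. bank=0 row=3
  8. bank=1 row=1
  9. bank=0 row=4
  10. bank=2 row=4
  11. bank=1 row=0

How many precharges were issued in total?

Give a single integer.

Acc 1: bank0 row3 -> MISS (open row3); precharges=0
Acc 2: bank1 row4 -> MISS (open row4); precharges=0
Acc 3: bank2 row4 -> MISS (open row4); precharges=0
Acc 4: bank2 row2 -> MISS (open row2); precharges=1
Acc 5: bank2 row3 -> MISS (open row3); precharges=2
Acc 6: bank1 row4 -> HIT
Acc 7: bank0 row3 -> HIT
Acc 8: bank1 row1 -> MISS (open row1); precharges=3
Acc 9: bank0 row4 -> MISS (open row4); precharges=4
Acc 10: bank2 row4 -> MISS (open row4); precharges=5
Acc 11: bank1 row0 -> MISS (open row0); precharges=6

Answer: 6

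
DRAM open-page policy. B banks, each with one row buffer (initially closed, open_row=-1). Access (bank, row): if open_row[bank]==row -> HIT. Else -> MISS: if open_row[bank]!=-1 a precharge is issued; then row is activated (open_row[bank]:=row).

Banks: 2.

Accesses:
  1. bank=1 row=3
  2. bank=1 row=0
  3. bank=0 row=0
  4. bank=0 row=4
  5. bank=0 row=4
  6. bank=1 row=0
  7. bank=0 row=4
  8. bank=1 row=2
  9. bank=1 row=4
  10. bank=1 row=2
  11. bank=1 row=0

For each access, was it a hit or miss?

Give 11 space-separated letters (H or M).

Answer: M M M M H H H M M M M

Derivation:
Acc 1: bank1 row3 -> MISS (open row3); precharges=0
Acc 2: bank1 row0 -> MISS (open row0); precharges=1
Acc 3: bank0 row0 -> MISS (open row0); precharges=1
Acc 4: bank0 row4 -> MISS (open row4); precharges=2
Acc 5: bank0 row4 -> HIT
Acc 6: bank1 row0 -> HIT
Acc 7: bank0 row4 -> HIT
Acc 8: bank1 row2 -> MISS (open row2); precharges=3
Acc 9: bank1 row4 -> MISS (open row4); precharges=4
Acc 10: bank1 row2 -> MISS (open row2); precharges=5
Acc 11: bank1 row0 -> MISS (open row0); precharges=6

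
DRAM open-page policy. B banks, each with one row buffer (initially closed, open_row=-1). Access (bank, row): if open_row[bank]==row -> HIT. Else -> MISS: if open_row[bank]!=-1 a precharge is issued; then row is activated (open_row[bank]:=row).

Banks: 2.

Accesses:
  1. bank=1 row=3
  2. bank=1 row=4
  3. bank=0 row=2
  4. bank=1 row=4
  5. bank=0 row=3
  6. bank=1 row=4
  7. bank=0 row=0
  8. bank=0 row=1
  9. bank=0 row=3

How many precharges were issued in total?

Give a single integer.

Answer: 5

Derivation:
Acc 1: bank1 row3 -> MISS (open row3); precharges=0
Acc 2: bank1 row4 -> MISS (open row4); precharges=1
Acc 3: bank0 row2 -> MISS (open row2); precharges=1
Acc 4: bank1 row4 -> HIT
Acc 5: bank0 row3 -> MISS (open row3); precharges=2
Acc 6: bank1 row4 -> HIT
Acc 7: bank0 row0 -> MISS (open row0); precharges=3
Acc 8: bank0 row1 -> MISS (open row1); precharges=4
Acc 9: bank0 row3 -> MISS (open row3); precharges=5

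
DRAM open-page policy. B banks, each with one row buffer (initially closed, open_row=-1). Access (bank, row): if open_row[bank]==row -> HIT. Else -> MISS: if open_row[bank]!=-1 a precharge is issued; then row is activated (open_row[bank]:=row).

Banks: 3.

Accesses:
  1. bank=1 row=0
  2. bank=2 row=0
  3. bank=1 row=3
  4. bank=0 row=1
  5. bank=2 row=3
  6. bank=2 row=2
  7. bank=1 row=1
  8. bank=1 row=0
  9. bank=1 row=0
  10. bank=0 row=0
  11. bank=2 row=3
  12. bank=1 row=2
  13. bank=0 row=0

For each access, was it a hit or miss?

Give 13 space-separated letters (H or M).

Acc 1: bank1 row0 -> MISS (open row0); precharges=0
Acc 2: bank2 row0 -> MISS (open row0); precharges=0
Acc 3: bank1 row3 -> MISS (open row3); precharges=1
Acc 4: bank0 row1 -> MISS (open row1); precharges=1
Acc 5: bank2 row3 -> MISS (open row3); precharges=2
Acc 6: bank2 row2 -> MISS (open row2); precharges=3
Acc 7: bank1 row1 -> MISS (open row1); precharges=4
Acc 8: bank1 row0 -> MISS (open row0); precharges=5
Acc 9: bank1 row0 -> HIT
Acc 10: bank0 row0 -> MISS (open row0); precharges=6
Acc 11: bank2 row3 -> MISS (open row3); precharges=7
Acc 12: bank1 row2 -> MISS (open row2); precharges=8
Acc 13: bank0 row0 -> HIT

Answer: M M M M M M M M H M M M H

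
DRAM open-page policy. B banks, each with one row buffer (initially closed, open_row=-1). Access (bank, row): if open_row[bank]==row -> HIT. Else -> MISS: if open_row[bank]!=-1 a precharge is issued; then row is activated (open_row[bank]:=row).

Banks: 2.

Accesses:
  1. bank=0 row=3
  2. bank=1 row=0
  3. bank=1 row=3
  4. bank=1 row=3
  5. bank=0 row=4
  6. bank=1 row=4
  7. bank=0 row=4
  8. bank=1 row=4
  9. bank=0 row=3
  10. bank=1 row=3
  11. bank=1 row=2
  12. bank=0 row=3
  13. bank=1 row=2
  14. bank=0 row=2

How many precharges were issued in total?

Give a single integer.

Acc 1: bank0 row3 -> MISS (open row3); precharges=0
Acc 2: bank1 row0 -> MISS (open row0); precharges=0
Acc 3: bank1 row3 -> MISS (open row3); precharges=1
Acc 4: bank1 row3 -> HIT
Acc 5: bank0 row4 -> MISS (open row4); precharges=2
Acc 6: bank1 row4 -> MISS (open row4); precharges=3
Acc 7: bank0 row4 -> HIT
Acc 8: bank1 row4 -> HIT
Acc 9: bank0 row3 -> MISS (open row3); precharges=4
Acc 10: bank1 row3 -> MISS (open row3); precharges=5
Acc 11: bank1 row2 -> MISS (open row2); precharges=6
Acc 12: bank0 row3 -> HIT
Acc 13: bank1 row2 -> HIT
Acc 14: bank0 row2 -> MISS (open row2); precharges=7

Answer: 7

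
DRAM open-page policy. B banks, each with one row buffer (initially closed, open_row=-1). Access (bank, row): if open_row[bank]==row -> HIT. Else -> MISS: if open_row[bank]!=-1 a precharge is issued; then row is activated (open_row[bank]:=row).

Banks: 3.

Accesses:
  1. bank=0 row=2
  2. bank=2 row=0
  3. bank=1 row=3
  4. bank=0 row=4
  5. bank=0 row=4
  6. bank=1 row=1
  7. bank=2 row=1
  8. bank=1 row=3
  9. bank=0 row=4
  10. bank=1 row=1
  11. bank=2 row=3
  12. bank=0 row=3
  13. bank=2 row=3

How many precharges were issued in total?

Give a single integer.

Answer: 7

Derivation:
Acc 1: bank0 row2 -> MISS (open row2); precharges=0
Acc 2: bank2 row0 -> MISS (open row0); precharges=0
Acc 3: bank1 row3 -> MISS (open row3); precharges=0
Acc 4: bank0 row4 -> MISS (open row4); precharges=1
Acc 5: bank0 row4 -> HIT
Acc 6: bank1 row1 -> MISS (open row1); precharges=2
Acc 7: bank2 row1 -> MISS (open row1); precharges=3
Acc 8: bank1 row3 -> MISS (open row3); precharges=4
Acc 9: bank0 row4 -> HIT
Acc 10: bank1 row1 -> MISS (open row1); precharges=5
Acc 11: bank2 row3 -> MISS (open row3); precharges=6
Acc 12: bank0 row3 -> MISS (open row3); precharges=7
Acc 13: bank2 row3 -> HIT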